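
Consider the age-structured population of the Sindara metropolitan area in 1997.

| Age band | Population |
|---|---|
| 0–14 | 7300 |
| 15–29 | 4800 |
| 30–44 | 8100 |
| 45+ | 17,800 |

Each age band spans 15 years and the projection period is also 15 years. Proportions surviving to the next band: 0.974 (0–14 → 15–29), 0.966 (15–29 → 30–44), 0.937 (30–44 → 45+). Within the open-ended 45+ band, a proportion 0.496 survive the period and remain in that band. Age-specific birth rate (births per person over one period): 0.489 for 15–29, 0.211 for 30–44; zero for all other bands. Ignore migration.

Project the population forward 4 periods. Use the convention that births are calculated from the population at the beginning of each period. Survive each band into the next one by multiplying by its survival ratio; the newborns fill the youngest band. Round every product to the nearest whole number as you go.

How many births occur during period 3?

[period 1]
Births: 4800 * 0.489 = 2347 ; 8100 * 0.211 = 1709 ⇒ total 4056
15–29: 7300 * 0.974 = 7110
30–44: 4800 * 0.966 = 4637
45+: 8100 * 0.937 + 17800 * 0.496 = 7590 + 8829 = 16419
Giving 4056 / 7110 / 4637 / 16419.
[period 2]
Births: 7110 * 0.489 = 3477 ; 4637 * 0.211 = 978 ⇒ total 4455
15–29: 4056 * 0.974 = 3951
30–44: 7110 * 0.966 = 6868
45+: 4637 * 0.937 + 16419 * 0.496 = 4345 + 8144 = 12489
Giving 4455 / 3951 / 6868 / 12489.
[period 3]
Births: 3951 * 0.489 = 1932 ; 6868 * 0.211 = 1449 ⇒ total 3381
15–29: 4455 * 0.974 = 4339
30–44: 3951 * 0.966 = 3817
45+: 6868 * 0.937 + 12489 * 0.496 = 6435 + 6195 = 12630
Giving 3381 / 4339 / 3817 / 12630.

3381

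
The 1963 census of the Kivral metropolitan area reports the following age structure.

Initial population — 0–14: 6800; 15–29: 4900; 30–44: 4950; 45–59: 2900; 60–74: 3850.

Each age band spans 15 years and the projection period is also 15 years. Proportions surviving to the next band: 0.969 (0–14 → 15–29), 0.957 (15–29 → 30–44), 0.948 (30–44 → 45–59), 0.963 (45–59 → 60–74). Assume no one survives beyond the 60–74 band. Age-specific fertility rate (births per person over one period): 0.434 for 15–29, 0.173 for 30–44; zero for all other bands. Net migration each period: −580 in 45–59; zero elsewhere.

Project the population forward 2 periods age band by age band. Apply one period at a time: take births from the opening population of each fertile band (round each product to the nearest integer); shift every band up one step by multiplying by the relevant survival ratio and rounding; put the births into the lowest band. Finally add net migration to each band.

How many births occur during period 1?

Numbering the groups 1..5 from youngest to oldest:
Period 1:
Births: 4900 × 0.434 = 2127 ; 4950 × 0.173 = 856 — total 2983
Group 2: 6800 × 0.969 = 6589
Group 3: 4900 × 0.957 = 4689
Group 4: 4950 × 0.948 = 4693
Group 5: 2900 × 0.963 = 2793
Net migration: Group 4 − 580 → 4113
End of period: [2983, 6589, 4689, 4113, 2793]

2983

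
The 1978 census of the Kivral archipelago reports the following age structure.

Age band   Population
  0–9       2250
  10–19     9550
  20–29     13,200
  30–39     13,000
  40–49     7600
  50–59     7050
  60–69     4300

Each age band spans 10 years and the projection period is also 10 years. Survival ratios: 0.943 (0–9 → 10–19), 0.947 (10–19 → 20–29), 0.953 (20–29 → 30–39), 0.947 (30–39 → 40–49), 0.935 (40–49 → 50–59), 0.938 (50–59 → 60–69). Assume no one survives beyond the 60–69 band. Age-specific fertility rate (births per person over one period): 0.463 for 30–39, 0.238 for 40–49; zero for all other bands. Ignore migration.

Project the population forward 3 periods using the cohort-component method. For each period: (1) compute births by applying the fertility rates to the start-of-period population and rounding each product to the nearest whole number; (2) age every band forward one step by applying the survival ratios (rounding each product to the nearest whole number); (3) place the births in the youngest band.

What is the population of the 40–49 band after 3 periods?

8162

Numbering the groups 1..7 from youngest to oldest:
— Period 1 —
Births: 13000 × 0.463 = 6019, 7600 × 0.238 = 1809 → total 7828
Group 2: 2250 × 0.943 = 2122
Group 3: 9550 × 0.947 = 9044
Group 4: 13200 × 0.953 = 12580
Group 5: 13000 × 0.947 = 12311
Group 6: 7600 × 0.935 = 7106
Group 7: 7050 × 0.938 = 6613
End of period: [7828, 2122, 9044, 12580, 12311, 7106, 6613]
— Period 2 —
Births: 12580 × 0.463 = 5825, 12311 × 0.238 = 2930 → total 8755
Group 2: 7828 × 0.943 = 7382
Group 3: 2122 × 0.947 = 2010
Group 4: 9044 × 0.953 = 8619
Group 5: 12580 × 0.947 = 11913
Group 6: 12311 × 0.935 = 11511
Group 7: 7106 × 0.938 = 6665
End of period: [8755, 7382, 2010, 8619, 11913, 11511, 6665]
— Period 3 —
Births: 8619 × 0.463 = 3991, 11913 × 0.238 = 2835 → total 6826
Group 2: 8755 × 0.943 = 8256
Group 3: 7382 × 0.947 = 6991
Group 4: 2010 × 0.953 = 1916
Group 5: 8619 × 0.947 = 8162
Group 6: 11913 × 0.935 = 11139
Group 7: 11511 × 0.938 = 10797
End of period: [6826, 8256, 6991, 1916, 8162, 11139, 10797]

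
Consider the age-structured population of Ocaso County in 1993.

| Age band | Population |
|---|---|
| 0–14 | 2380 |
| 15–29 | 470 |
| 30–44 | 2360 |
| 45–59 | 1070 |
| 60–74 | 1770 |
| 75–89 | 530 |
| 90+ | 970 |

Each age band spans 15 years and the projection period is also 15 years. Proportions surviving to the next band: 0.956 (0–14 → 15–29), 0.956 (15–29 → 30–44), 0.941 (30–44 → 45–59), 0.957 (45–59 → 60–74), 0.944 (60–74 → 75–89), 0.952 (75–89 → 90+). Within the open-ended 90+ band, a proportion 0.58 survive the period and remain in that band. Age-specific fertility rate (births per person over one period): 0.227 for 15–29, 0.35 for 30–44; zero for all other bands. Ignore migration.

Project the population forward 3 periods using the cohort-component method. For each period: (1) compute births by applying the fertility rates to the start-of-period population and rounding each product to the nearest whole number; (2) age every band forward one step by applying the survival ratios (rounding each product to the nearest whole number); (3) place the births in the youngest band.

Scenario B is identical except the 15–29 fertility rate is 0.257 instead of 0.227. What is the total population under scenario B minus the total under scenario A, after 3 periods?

109

Numbering the groups 1..7 from youngest to oldest:
— Period 1 —
Births: 470 × 0.227 = 107  |  2360 × 0.35 = 826 → total 933
Group 2: 2380 × 0.956 = 2275
Group 3: 470 × 0.956 = 449
Group 4: 2360 × 0.941 = 2221
Group 5: 1070 × 0.957 = 1024
Group 6: 1770 × 0.944 = 1671
Group 7: 530 × 0.952 + 970 × 0.58 = 505 + 563 = 1068
Giving 933 / 2275 / 449 / 2221 / 1024 / 1671 / 1068.
— Period 2 —
Births: 2275 × 0.227 = 516  |  449 × 0.35 = 157 → total 673
Group 2: 933 × 0.956 = 892
Group 3: 2275 × 0.956 = 2175
Group 4: 449 × 0.941 = 423
Group 5: 2221 × 0.957 = 2125
Group 6: 1024 × 0.944 = 967
Group 7: 1671 × 0.952 + 1068 × 0.58 = 1591 + 619 = 2210
Giving 673 / 892 / 2175 / 423 / 2125 / 967 / 2210.
— Period 3 —
Births: 892 × 0.227 = 202  |  2175 × 0.35 = 761 → total 963
Group 2: 673 × 0.956 = 643
Group 3: 892 × 0.956 = 853
Group 4: 2175 × 0.941 = 2047
Group 5: 423 × 0.957 = 405
Group 6: 2125 × 0.944 = 2006
Group 7: 967 × 0.952 + 2210 × 0.58 = 921 + 1282 = 2203
Giving 963 / 643 / 853 / 2047 / 405 / 2006 / 2203.
Scenario A total after 3 periods: 9120
Scenario B projection —
— Period 1 —
Births: 470 × 0.257 = 121  |  2360 × 0.35 = 826 → total 947
Group 2: 2380 × 0.956 = 2275
Group 3: 470 × 0.956 = 449
Group 4: 2360 × 0.941 = 2221
Group 5: 1070 × 0.957 = 1024
Group 6: 1770 × 0.944 = 1671
Group 7: 530 × 0.952 + 970 × 0.58 = 505 + 563 = 1068
Giving 947 / 2275 / 449 / 2221 / 1024 / 1671 / 1068.
— Period 2 —
Births: 2275 × 0.257 = 585  |  449 × 0.35 = 157 → total 742
Group 2: 947 × 0.956 = 905
Group 3: 2275 × 0.956 = 2175
Group 4: 449 × 0.941 = 423
Group 5: 2221 × 0.957 = 2125
Group 6: 1024 × 0.944 = 967
Group 7: 1671 × 0.952 + 1068 × 0.58 = 1591 + 619 = 2210
Giving 742 / 905 / 2175 / 423 / 2125 / 967 / 2210.
— Period 3 —
Births: 905 × 0.257 = 233  |  2175 × 0.35 = 761 → total 994
Group 2: 742 × 0.956 = 709
Group 3: 905 × 0.956 = 865
Group 4: 2175 × 0.941 = 2047
Group 5: 423 × 0.957 = 405
Group 6: 2125 × 0.944 = 2006
Group 7: 967 × 0.952 + 2210 × 0.58 = 921 + 1282 = 2203
Giving 994 / 709 / 865 / 2047 / 405 / 2006 / 2203.
Scenario B total after 3 periods: 9229
Difference B − A = 9229 − 9120 = 109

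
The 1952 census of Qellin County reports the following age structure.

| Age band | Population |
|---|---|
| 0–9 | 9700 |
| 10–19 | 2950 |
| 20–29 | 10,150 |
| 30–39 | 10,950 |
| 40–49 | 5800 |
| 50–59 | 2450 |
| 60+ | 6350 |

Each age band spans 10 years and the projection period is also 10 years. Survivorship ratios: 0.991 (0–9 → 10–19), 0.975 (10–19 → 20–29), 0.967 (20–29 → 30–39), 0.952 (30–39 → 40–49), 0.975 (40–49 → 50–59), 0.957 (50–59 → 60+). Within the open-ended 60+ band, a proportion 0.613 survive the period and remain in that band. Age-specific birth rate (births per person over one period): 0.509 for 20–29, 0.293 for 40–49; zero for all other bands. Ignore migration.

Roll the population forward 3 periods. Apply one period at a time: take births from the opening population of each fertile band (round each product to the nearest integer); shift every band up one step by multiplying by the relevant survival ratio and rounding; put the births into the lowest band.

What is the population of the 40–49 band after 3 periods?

(Bands numbered youngest = 1 to oldest = 7.)
— Period 1 —
Births: 10150 × 0.509 = 5166  |  5800 × 0.293 = 1699 — total 6865
Band 2: 9700 × 0.991 = 9613
Band 3: 2950 × 0.975 = 2876
Band 4: 10150 × 0.967 = 9815
Band 5: 10950 × 0.952 = 10424
Band 6: 5800 × 0.975 = 5655
Band 7: 2450 × 0.957 + 6350 × 0.613 = 2345 + 3893 = 6238
Giving 6865 / 9613 / 2876 / 9815 / 10424 / 5655 / 6238.
— Period 2 —
Births: 2876 × 0.509 = 1464  |  10424 × 0.293 = 3054 — total 4518
Band 2: 6865 × 0.991 = 6803
Band 3: 9613 × 0.975 = 9373
Band 4: 2876 × 0.967 = 2781
Band 5: 9815 × 0.952 = 9344
Band 6: 10424 × 0.975 = 10163
Band 7: 5655 × 0.957 + 6238 × 0.613 = 5412 + 3824 = 9236
Giving 4518 / 6803 / 9373 / 2781 / 9344 / 10163 / 9236.
— Period 3 —
Births: 9373 × 0.509 = 4771  |  9344 × 0.293 = 2738 — total 7509
Band 2: 4518 × 0.991 = 4477
Band 3: 6803 × 0.975 = 6633
Band 4: 9373 × 0.967 = 9064
Band 5: 2781 × 0.952 = 2648
Band 6: 9344 × 0.975 = 9110
Band 7: 10163 × 0.957 + 9236 × 0.613 = 9726 + 5662 = 15388
Giving 7509 / 4477 / 6633 / 9064 / 2648 / 9110 / 15388.

2648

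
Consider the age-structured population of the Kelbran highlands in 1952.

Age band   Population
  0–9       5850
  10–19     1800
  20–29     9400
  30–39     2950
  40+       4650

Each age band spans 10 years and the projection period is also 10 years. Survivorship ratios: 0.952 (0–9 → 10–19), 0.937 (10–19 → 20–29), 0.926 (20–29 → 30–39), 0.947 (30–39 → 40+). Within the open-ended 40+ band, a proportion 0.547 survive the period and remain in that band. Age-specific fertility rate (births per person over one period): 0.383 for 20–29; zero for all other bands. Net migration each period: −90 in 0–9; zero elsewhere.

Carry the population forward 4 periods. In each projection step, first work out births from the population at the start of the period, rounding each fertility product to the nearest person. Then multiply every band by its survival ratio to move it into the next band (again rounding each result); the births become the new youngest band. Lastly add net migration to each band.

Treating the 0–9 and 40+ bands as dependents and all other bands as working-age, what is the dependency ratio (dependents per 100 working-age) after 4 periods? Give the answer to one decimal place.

188.7

After projecting period 1:
Births: 9400 × 0.383 = 3600
10–19: 5850 × 0.952 = 5569
20–29: 1800 × 0.937 = 1687
30–39: 9400 × 0.926 = 8704
40+: 2950 × 0.947 + 4650 × 0.547 = 2794 + 2544 = 5338
Net migration: 0–9 − 90 → 3510
Population now: 0–9=3510, 10–19=5569, 20–29=1687, 30–39=8704, 40+=5338
After projecting period 2:
Births: 1687 × 0.383 = 646
10–19: 3510 × 0.952 = 3342
20–29: 5569 × 0.937 = 5218
30–39: 1687 × 0.926 = 1562
40+: 8704 × 0.947 + 5338 × 0.547 = 8243 + 2920 = 11163
Net migration: 0–9 − 90 → 556
Population now: 0–9=556, 10–19=3342, 20–29=5218, 30–39=1562, 40+=11163
After projecting period 3:
Births: 5218 × 0.383 = 1998
10–19: 556 × 0.952 = 529
20–29: 3342 × 0.937 = 3131
30–39: 5218 × 0.926 = 4832
40+: 1562 × 0.947 + 11163 × 0.547 = 1479 + 6106 = 7585
Net migration: 0–9 − 90 → 1908
Population now: 0–9=1908, 10–19=529, 20–29=3131, 30–39=4832, 40+=7585
After projecting period 4:
Births: 3131 × 0.383 = 1199
10–19: 1908 × 0.952 = 1816
20–29: 529 × 0.937 = 496
30–39: 3131 × 0.926 = 2899
40+: 4832 × 0.947 + 7585 × 0.547 = 4576 + 4149 = 8725
Net migration: 0–9 − 90 → 1109
Population now: 0–9=1109, 10–19=1816, 20–29=496, 30–39=2899, 40+=8725
Dependents (band 0–9 + band 40+) = 1109 + 8725 = 9834; working-age = 5211; ratio = 9834/5211 × 100 = 188.7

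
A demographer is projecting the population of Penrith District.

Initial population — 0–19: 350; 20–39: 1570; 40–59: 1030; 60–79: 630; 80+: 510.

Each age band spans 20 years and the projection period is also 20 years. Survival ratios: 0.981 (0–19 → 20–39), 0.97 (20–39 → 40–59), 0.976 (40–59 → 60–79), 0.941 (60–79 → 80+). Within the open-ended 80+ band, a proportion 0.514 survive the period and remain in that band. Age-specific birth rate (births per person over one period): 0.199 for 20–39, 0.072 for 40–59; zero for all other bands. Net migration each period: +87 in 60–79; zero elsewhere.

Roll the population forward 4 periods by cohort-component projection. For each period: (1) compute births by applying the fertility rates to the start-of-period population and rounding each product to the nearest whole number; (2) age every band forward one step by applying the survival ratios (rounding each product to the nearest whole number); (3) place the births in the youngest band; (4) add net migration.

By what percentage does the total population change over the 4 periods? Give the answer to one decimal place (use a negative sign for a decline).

-43.5

Period 1.
Births: 1570 × 0.199 = 312, 1030 × 0.072 = 74 → 386
20–39: 350 × 0.981 = 343
40–59: 1570 × 0.97 = 1523
60–79: 1030 × 0.976 = 1005
80+: 630 × 0.941 + 510 × 0.514 = 593 + 262 = 855
Net migration: 60–79 + 87 → 1092
Giving 386 / 343 / 1523 / 1092 / 855.
Period 2.
Births: 343 × 0.199 = 68, 1523 × 0.072 = 110 → 178
20–39: 386 × 0.981 = 379
40–59: 343 × 0.97 = 333
60–79: 1523 × 0.976 = 1486
80+: 1092 × 0.941 + 855 × 0.514 = 1028 + 439 = 1467
Net migration: 60–79 + 87 → 1573
Giving 178 / 379 / 333 / 1573 / 1467.
Period 3.
Births: 379 × 0.199 = 75, 333 × 0.072 = 24 → 99
20–39: 178 × 0.981 = 175
40–59: 379 × 0.97 = 368
60–79: 333 × 0.976 = 325
80+: 1573 × 0.941 + 1467 × 0.514 = 1480 + 754 = 2234
Net migration: 60–79 + 87 → 412
Giving 99 / 175 / 368 / 412 / 2234.
Period 4.
Births: 175 × 0.199 = 35, 368 × 0.072 = 26 → 61
20–39: 99 × 0.981 = 97
40–59: 175 × 0.97 = 170
60–79: 368 × 0.976 = 359
80+: 412 × 0.941 + 2234 × 0.514 = 388 + 1148 = 1536
Net migration: 60–79 + 87 → 446
Giving 61 / 97 / 170 / 446 / 1536.
Total: 4090 → 2310; change = -1780; percentage change = -43.5%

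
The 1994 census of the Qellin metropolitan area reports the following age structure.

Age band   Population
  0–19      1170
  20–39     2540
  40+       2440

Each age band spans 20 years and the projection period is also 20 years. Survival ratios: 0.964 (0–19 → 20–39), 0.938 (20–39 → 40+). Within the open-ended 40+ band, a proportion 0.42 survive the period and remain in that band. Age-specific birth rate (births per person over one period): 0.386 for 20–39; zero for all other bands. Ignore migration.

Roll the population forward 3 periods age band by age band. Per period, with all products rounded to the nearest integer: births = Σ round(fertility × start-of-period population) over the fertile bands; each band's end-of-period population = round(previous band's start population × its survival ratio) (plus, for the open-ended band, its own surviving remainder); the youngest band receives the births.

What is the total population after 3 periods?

2715

— Period 1 —
Births: 2540 × 0.386 = 980
20–39: 1170 × 0.964 = 1128
40+: 2540 × 0.938 + 2440 × 0.42 = 2383 + 1025 = 3408
Giving 980 / 1128 / 3408.
— Period 2 —
Births: 1128 × 0.386 = 435
20–39: 980 × 0.964 = 945
40+: 1128 × 0.938 + 3408 × 0.42 = 1058 + 1431 = 2489
Giving 435 / 945 / 2489.
— Period 3 —
Births: 945 × 0.386 = 365
20–39: 435 × 0.964 = 419
40+: 945 × 0.938 + 2489 × 0.42 = 886 + 1045 = 1931
Giving 365 / 419 / 1931.
Total after period 3: 365 + 419 + 1931 = 2715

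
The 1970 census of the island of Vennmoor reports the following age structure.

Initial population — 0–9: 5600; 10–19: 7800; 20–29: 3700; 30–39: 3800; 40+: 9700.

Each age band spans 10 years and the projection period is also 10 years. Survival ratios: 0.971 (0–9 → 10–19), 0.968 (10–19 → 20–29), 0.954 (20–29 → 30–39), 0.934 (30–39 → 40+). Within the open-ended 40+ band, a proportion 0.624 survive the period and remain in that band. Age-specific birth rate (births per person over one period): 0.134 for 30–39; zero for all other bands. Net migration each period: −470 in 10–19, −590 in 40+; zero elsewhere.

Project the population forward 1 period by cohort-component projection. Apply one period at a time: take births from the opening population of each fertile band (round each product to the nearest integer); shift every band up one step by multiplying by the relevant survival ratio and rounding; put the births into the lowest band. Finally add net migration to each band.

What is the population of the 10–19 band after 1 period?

— Period 1 —
Births: 3800 × 0.134 = 509
10–19: 5600 × 0.971 = 5438
20–29: 7800 × 0.968 = 7550
30–39: 3700 × 0.954 = 3530
40+: 3800 × 0.934 + 9700 × 0.624 = 3549 + 6053 = 9602
Net migration: 10–19 − 470 → 4968; 40+ − 590 → 9012
Population now: 0–9=509, 10–19=4968, 20–29=7550, 30–39=3530, 40+=9012

4968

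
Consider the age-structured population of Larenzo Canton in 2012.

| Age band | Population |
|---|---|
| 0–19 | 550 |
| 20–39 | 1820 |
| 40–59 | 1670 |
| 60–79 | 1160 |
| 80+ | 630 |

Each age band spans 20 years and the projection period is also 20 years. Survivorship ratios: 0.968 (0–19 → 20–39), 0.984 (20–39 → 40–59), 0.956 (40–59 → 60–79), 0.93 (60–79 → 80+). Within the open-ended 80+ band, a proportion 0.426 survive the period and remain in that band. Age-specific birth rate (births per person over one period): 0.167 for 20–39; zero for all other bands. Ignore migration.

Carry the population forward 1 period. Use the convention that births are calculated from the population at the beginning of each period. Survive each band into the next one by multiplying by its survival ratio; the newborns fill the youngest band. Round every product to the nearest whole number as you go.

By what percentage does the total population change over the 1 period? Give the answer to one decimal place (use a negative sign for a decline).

Numbering the groups 1..5 from youngest to oldest:
Period 1:
Births: 1820 × 0.167 = 304
Group 2: 550 × 0.968 = 532
Group 3: 1820 × 0.984 = 1791
Group 4: 1670 × 0.956 = 1597
Group 5: 1160 × 0.93 + 630 × 0.426 = 1079 + 268 = 1347
Giving 304 / 532 / 1791 / 1597 / 1347.
Total: 5830 → 5571; change = -259; percentage change = -4.4%

-4.4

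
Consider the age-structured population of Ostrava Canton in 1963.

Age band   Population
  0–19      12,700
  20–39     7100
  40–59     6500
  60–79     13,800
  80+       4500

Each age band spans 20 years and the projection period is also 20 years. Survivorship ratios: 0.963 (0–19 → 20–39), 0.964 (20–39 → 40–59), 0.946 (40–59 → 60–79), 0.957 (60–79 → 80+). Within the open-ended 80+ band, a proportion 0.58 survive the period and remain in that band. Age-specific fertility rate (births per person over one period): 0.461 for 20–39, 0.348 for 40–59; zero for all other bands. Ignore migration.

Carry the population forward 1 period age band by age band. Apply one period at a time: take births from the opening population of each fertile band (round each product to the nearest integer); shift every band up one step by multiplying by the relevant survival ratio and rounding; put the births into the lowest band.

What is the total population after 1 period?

46575

Period 1.
Births: 7100 × 0.461 = 3273  |  6500 × 0.348 = 2262 — total 5535
20–39: 12700 × 0.963 = 12230
40–59: 7100 × 0.964 = 6844
60–79: 6500 × 0.946 = 6149
80+: 13800 × 0.957 + 4500 × 0.58 = 13207 + 2610 = 15817
End of period: [5535, 12230, 6844, 6149, 15817]
Total after period 1: 5535 + 12230 + 6844 + 6149 + 15817 = 46575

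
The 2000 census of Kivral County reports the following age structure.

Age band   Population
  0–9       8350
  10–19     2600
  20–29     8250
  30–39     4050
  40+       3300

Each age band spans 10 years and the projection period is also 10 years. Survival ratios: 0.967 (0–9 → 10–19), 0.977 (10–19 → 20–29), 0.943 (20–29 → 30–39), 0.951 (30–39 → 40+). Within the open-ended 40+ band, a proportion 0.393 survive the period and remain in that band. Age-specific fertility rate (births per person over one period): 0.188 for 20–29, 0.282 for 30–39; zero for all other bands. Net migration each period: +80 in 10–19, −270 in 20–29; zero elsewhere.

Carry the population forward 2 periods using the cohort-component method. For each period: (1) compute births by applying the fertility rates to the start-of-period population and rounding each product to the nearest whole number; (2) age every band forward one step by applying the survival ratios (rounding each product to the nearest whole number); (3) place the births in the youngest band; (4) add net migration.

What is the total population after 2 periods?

24565

[period 1]
Births: 8250 × 0.188 = 1551, 4050 × 0.282 = 1142 → total 2693
10–19: 8350 × 0.967 = 8074
20–29: 2600 × 0.977 = 2540
30–39: 8250 × 0.943 = 7780
40+: 4050 × 0.951 + 3300 × 0.393 = 3852 + 1297 = 5149
Net migration: 10–19 + 80 → 8154; 20–29 − 270 → 2270
End of period: [2693, 8154, 2270, 7780, 5149]
[period 2]
Births: 2270 × 0.188 = 427, 7780 × 0.282 = 2194 → total 2621
10–19: 2693 × 0.967 = 2604
20–29: 8154 × 0.977 = 7966
30–39: 2270 × 0.943 = 2141
40+: 7780 × 0.951 + 5149 × 0.393 = 7399 + 2024 = 9423
Net migration: 10–19 + 80 → 2684; 20–29 − 270 → 7696
End of period: [2621, 2684, 7696, 2141, 9423]
Total after period 2: 2621 + 2684 + 7696 + 2141 + 9423 = 24565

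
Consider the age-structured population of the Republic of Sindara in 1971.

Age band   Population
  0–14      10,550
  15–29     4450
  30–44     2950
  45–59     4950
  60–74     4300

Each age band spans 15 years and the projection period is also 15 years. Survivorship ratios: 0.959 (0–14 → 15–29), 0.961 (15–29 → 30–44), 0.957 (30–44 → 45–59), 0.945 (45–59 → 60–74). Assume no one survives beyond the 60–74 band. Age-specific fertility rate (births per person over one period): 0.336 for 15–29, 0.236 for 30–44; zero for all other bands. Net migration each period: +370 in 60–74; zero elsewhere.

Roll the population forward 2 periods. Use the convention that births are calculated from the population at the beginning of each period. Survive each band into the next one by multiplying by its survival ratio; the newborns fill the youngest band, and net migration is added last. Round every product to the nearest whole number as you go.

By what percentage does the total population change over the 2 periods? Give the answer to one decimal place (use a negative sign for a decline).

Numbering the bands 1..5 from youngest to oldest:
[period 1]
Births: 4450 × 0.336 = 1495  |  2950 × 0.236 = 696 ⇒ total 2191
Band 2: 10550 × 0.959 = 10117
Band 3: 4450 × 0.961 = 4276
Band 4: 2950 × 0.957 = 2823
Band 5: 4950 × 0.945 = 4678
Net migration: Band 5 + 370 → 5048
Population now: 0–14=2191, 15–29=10117, 30–44=4276, 45–59=2823, 60–74=5048
[period 2]
Births: 10117 × 0.336 = 3399  |  4276 × 0.236 = 1009 ⇒ total 4408
Band 2: 2191 × 0.959 = 2101
Band 3: 10117 × 0.961 = 9722
Band 4: 4276 × 0.957 = 4092
Band 5: 2823 × 0.945 = 2668
Net migration: Band 5 + 370 → 3038
Population now: 0–14=4408, 15–29=2101, 30–44=9722, 45–59=4092, 60–74=3038
Total: 27200 → 23361; change = -3839; percentage change = -14.1%

-14.1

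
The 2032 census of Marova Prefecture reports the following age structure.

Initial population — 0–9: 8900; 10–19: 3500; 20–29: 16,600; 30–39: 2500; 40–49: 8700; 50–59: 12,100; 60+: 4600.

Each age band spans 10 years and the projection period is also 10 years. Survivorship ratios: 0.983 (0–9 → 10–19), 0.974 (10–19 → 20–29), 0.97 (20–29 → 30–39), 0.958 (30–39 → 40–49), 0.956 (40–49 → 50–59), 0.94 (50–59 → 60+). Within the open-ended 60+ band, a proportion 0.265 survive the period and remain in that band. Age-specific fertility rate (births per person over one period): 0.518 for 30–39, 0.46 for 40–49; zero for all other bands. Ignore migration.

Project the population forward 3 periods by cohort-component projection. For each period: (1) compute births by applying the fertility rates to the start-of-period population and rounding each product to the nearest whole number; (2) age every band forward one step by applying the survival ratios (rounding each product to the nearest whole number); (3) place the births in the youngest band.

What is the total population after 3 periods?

— Period 1 —
Births: 2500 × 0.518 = 1295  |  8700 × 0.46 = 4002 ⇒ total 5297
10–19: 8900 × 0.983 = 8749
20–29: 3500 × 0.974 = 3409
30–39: 16600 × 0.97 = 16102
40–49: 2500 × 0.958 = 2395
50–59: 8700 × 0.956 = 8317
60+: 12100 × 0.94 + 4600 × 0.265 = 11374 + 1219 = 12593
→ [5297, 8749, 3409, 16102, 2395, 8317, 12593]
— Period 2 —
Births: 16102 × 0.518 = 8341  |  2395 × 0.46 = 1102 ⇒ total 9443
10–19: 5297 × 0.983 = 5207
20–29: 8749 × 0.974 = 8522
30–39: 3409 × 0.97 = 3307
40–49: 16102 × 0.958 = 15426
50–59: 2395 × 0.956 = 2290
60+: 8317 × 0.94 + 12593 × 0.265 = 7818 + 3337 = 11155
→ [9443, 5207, 8522, 3307, 15426, 2290, 11155]
— Period 3 —
Births: 3307 × 0.518 = 1713  |  15426 × 0.46 = 7096 ⇒ total 8809
10–19: 9443 × 0.983 = 9282
20–29: 5207 × 0.974 = 5072
30–39: 8522 × 0.97 = 8266
40–49: 3307 × 0.958 = 3168
50–59: 15426 × 0.956 = 14747
60+: 2290 × 0.94 + 11155 × 0.265 = 2153 + 2956 = 5109
→ [8809, 9282, 5072, 8266, 3168, 14747, 5109]
Total after period 3: 8809 + 9282 + 5072 + 8266 + 3168 + 14747 + 5109 = 54453

54453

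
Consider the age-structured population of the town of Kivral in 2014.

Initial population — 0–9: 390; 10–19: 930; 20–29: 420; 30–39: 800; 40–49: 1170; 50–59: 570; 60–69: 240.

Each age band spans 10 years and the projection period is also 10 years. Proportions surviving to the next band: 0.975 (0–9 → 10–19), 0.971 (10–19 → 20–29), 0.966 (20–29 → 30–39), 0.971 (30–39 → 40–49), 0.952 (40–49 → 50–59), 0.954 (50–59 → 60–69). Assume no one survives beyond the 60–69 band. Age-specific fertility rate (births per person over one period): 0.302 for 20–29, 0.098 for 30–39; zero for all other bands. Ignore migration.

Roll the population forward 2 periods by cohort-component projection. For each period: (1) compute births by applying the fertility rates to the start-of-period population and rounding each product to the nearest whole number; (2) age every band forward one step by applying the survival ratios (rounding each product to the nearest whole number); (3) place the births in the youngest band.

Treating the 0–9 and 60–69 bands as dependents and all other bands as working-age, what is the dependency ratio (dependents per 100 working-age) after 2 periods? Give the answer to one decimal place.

(Groups numbered youngest = 1 to oldest = 7.)
[period 1]
Births: 420 × 0.302 = 127, 800 × 0.098 = 78 ⇒ total 205
Group 2: 390 × 0.975 = 380
Group 3: 930 × 0.971 = 903
Group 4: 420 × 0.966 = 406
Group 5: 800 × 0.971 = 777
Group 6: 1170 × 0.952 = 1114
Group 7: 570 × 0.954 = 544
Population now: 0–9=205, 10–19=380, 20–29=903, 30–39=406, 40–49=777, 50–59=1114, 60–69=544
[period 2]
Births: 903 × 0.302 = 273, 406 × 0.098 = 40 ⇒ total 313
Group 2: 205 × 0.975 = 200
Group 3: 380 × 0.971 = 369
Group 4: 903 × 0.966 = 872
Group 5: 406 × 0.971 = 394
Group 6: 777 × 0.952 = 740
Group 7: 1114 × 0.954 = 1063
Population now: 0–9=313, 10–19=200, 20–29=369, 30–39=872, 40–49=394, 50–59=740, 60–69=1063
Dependents (band 0–9 + band 60–69) = 313 + 1063 = 1376; working-age = 2575; ratio = 1376/2575 × 100 = 53.4

53.4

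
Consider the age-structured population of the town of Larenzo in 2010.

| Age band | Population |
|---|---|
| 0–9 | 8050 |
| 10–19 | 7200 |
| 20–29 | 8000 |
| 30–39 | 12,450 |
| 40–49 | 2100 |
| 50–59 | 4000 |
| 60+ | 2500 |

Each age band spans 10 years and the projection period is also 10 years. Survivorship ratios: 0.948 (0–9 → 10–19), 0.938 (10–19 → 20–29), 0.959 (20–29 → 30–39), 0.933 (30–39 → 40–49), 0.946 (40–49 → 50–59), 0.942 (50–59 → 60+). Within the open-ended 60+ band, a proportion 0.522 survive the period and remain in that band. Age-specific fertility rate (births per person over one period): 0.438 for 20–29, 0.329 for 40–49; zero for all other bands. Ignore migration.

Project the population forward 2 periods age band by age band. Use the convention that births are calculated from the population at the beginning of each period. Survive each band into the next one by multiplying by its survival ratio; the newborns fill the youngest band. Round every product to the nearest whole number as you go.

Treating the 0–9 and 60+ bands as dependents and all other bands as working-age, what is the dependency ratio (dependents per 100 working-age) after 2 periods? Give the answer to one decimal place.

Let group 1 be 0–9 through group 7 = 60+.
After projecting period 1:
Births: 8000 × 0.438 = 3504 ; 2100 × 0.329 = 691 → total 4195
Group 2: 8050 × 0.948 = 7631
Group 3: 7200 × 0.938 = 6754
Group 4: 8000 × 0.959 = 7672
Group 5: 12450 × 0.933 = 11616
Group 6: 2100 × 0.946 = 1987
Group 7: 4000 × 0.942 + 2500 × 0.522 = 3768 + 1305 = 5073
End of period: [4195, 7631, 6754, 7672, 11616, 1987, 5073]
After projecting period 2:
Births: 6754 × 0.438 = 2958 ; 11616 × 0.329 = 3822 → total 6780
Group 2: 4195 × 0.948 = 3977
Group 3: 7631 × 0.938 = 7158
Group 4: 6754 × 0.959 = 6477
Group 5: 7672 × 0.933 = 7158
Group 6: 11616 × 0.946 = 10989
Group 7: 1987 × 0.942 + 5073 × 0.522 = 1872 + 2648 = 4520
End of period: [6780, 3977, 7158, 6477, 7158, 10989, 4520]
Dependents (band 0–9 + band 60+) = 6780 + 4520 = 11300; working-age = 35759; ratio = 11300/35759 × 100 = 31.6

31.6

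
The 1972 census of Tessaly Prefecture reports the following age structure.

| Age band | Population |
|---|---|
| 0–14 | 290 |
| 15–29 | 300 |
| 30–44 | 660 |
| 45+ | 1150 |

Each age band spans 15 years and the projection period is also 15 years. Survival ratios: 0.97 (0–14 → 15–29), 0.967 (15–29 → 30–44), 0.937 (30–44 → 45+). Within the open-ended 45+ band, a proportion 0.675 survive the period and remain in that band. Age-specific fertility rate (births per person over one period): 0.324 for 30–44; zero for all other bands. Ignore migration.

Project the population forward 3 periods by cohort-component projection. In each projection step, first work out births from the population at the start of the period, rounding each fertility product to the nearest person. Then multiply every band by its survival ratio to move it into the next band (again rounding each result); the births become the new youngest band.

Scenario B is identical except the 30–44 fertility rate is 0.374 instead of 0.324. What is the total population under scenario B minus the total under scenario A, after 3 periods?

(Bands numbered youngest = 1 to oldest = 4.)
After projecting period 1:
Births: 660 × 0.324 = 214
Band 2: 290 × 0.97 = 281
Band 3: 300 × 0.967 = 290
Band 4: 660 × 0.937 + 1150 × 0.675 = 618 + 776 = 1394
Population now: 0–14=214, 15–29=281, 30–44=290, 45+=1394
After projecting period 2:
Births: 290 × 0.324 = 94
Band 2: 214 × 0.97 = 208
Band 3: 281 × 0.967 = 272
Band 4: 290 × 0.937 + 1394 × 0.675 = 272 + 941 = 1213
Population now: 0–14=94, 15–29=208, 30–44=272, 45+=1213
After projecting period 3:
Births: 272 × 0.324 = 88
Band 2: 94 × 0.97 = 91
Band 3: 208 × 0.967 = 201
Band 4: 272 × 0.937 + 1213 × 0.675 = 255 + 819 = 1074
Population now: 0–14=88, 15–29=91, 30–44=201, 45+=1074
Scenario A total after 3 periods: 1454
Scenario B projection —
After projecting period 1:
Births: 660 × 0.374 = 247
Band 2: 290 × 0.97 = 281
Band 3: 300 × 0.967 = 290
Band 4: 660 × 0.937 + 1150 × 0.675 = 618 + 776 = 1394
Population now: 0–14=247, 15–29=281, 30–44=290, 45+=1394
After projecting period 2:
Births: 290 × 0.374 = 108
Band 2: 247 × 0.97 = 240
Band 3: 281 × 0.967 = 272
Band 4: 290 × 0.937 + 1394 × 0.675 = 272 + 941 = 1213
Population now: 0–14=108, 15–29=240, 30–44=272, 45+=1213
After projecting period 3:
Births: 272 × 0.374 = 102
Band 2: 108 × 0.97 = 105
Band 3: 240 × 0.967 = 232
Band 4: 272 × 0.937 + 1213 × 0.675 = 255 + 819 = 1074
Population now: 0–14=102, 15–29=105, 30–44=232, 45+=1074
Scenario B total after 3 periods: 1513
Difference B − A = 1513 − 1454 = 59

59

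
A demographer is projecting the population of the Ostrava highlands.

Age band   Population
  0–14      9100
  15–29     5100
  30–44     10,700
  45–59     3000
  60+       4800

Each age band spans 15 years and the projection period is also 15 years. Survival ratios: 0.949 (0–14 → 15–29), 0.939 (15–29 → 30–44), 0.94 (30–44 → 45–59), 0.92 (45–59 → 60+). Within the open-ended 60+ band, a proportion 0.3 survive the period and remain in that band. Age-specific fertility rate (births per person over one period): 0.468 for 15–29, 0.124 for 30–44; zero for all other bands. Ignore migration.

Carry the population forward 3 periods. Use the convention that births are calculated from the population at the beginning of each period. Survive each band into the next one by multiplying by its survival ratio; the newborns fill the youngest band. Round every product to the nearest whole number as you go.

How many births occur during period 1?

Call the bands 1 to 5, youngest first.
After projecting period 1:
Births: 5100 × 0.468 = 2387, 10700 × 0.124 = 1327 → 3714
Band 2: 9100 × 0.949 = 8636
Band 3: 5100 × 0.939 = 4789
Band 4: 10700 × 0.94 = 10058
Band 5: 3000 × 0.92 + 4800 × 0.3 = 2760 + 1440 = 4200
→ [3714, 8636, 4789, 10058, 4200]

3714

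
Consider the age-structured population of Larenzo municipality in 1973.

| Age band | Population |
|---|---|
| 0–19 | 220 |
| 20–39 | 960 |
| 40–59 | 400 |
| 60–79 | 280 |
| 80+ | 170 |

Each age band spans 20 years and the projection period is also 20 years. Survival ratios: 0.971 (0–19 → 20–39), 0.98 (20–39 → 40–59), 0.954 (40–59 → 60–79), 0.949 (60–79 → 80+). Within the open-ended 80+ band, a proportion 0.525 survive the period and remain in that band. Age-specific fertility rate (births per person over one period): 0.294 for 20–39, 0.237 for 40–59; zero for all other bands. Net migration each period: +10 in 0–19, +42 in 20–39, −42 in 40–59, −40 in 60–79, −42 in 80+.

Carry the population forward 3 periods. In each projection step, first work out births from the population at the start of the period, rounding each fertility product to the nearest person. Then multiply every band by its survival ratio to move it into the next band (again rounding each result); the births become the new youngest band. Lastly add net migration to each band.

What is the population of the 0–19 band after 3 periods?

183

Period 1.
Births: 960 × 0.294 = 282  |  400 × 0.237 = 95 → total 377
20–39: 220 × 0.971 = 214
40–59: 960 × 0.98 = 941
60–79: 400 × 0.954 = 382
80+: 280 × 0.949 + 170 × 0.525 = 266 + 89 = 355
Net migration: 0–19 + 10 → 387; 20–39 + 42 → 256; 40–59 − 42 → 899; 60–79 − 40 → 342; 80+ − 42 → 313
Population now: 0–19=387, 20–39=256, 40–59=899, 60–79=342, 80+=313
Period 2.
Births: 256 × 0.294 = 75  |  899 × 0.237 = 213 → total 288
20–39: 387 × 0.971 = 376
40–59: 256 × 0.98 = 251
60–79: 899 × 0.954 = 858
80+: 342 × 0.949 + 313 × 0.525 = 325 + 164 = 489
Net migration: 0–19 + 10 → 298; 20–39 + 42 → 418; 40–59 − 42 → 209; 60–79 − 40 → 818; 80+ − 42 → 447
Population now: 0–19=298, 20–39=418, 40–59=209, 60–79=818, 80+=447
Period 3.
Births: 418 × 0.294 = 123  |  209 × 0.237 = 50 → total 173
20–39: 298 × 0.971 = 289
40–59: 418 × 0.98 = 410
60–79: 209 × 0.954 = 199
80+: 818 × 0.949 + 447 × 0.525 = 776 + 235 = 1011
Net migration: 0–19 + 10 → 183; 20–39 + 42 → 331; 40–59 − 42 → 368; 60–79 − 40 → 159; 80+ − 42 → 969
Population now: 0–19=183, 20–39=331, 40–59=368, 60–79=159, 80+=969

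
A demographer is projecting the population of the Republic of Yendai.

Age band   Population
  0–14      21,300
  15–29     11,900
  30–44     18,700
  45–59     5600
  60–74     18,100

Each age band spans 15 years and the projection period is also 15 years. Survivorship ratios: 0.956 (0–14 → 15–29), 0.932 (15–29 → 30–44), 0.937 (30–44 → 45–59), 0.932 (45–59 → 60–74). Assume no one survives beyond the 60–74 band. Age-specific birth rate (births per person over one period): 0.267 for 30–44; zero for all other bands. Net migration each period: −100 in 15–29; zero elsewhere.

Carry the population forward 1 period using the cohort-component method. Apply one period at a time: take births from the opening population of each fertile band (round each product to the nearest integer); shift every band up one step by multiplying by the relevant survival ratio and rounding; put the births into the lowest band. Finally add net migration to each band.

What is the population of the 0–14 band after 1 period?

After projecting period 1:
Births: 18700 × 0.267 = 4993
15–29: 21300 × 0.956 = 20363
30–44: 11900 × 0.932 = 11091
45–59: 18700 × 0.937 = 17522
60–74: 5600 × 0.932 = 5219
Net migration: 15–29 − 100 → 20263
→ [4993, 20263, 11091, 17522, 5219]

4993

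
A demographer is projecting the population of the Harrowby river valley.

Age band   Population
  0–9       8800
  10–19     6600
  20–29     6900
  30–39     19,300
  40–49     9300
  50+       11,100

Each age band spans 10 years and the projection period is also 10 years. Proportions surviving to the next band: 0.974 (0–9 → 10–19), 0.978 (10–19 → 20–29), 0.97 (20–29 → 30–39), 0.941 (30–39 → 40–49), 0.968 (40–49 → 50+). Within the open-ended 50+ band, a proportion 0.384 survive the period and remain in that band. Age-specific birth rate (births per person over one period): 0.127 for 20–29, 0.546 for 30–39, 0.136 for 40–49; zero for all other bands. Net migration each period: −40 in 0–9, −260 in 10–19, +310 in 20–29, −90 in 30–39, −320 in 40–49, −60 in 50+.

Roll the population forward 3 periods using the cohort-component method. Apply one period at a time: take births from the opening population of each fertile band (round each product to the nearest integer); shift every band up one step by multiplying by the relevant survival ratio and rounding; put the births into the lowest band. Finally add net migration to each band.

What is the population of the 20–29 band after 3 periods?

12095

[period 1]
Births: 6900 × 0.127 = 876 ; 19300 × 0.546 = 10538 ; 9300 × 0.136 = 1265 → total 12679
10–19: 8800 × 0.974 = 8571
20–29: 6600 × 0.978 = 6455
30–39: 6900 × 0.97 = 6693
40–49: 19300 × 0.941 = 18161
50+: 9300 × 0.968 + 11100 × 0.384 = 9002 + 4262 = 13264
Net migration: 0–9 − 40 → 12639; 10–19 − 260 → 8311; 20–29 + 310 → 6765; 30–39 − 90 → 6603; 40–49 − 320 → 17841; 50+ − 60 → 13204
End of period: [12639, 8311, 6765, 6603, 17841, 13204]
[period 2]
Births: 6765 × 0.127 = 859 ; 6603 × 0.546 = 3605 ; 17841 × 0.136 = 2426 → total 6890
10–19: 12639 × 0.974 = 12310
20–29: 8311 × 0.978 = 8128
30–39: 6765 × 0.97 = 6562
40–49: 6603 × 0.941 = 6213
50+: 17841 × 0.968 + 13204 × 0.384 = 17270 + 5070 = 22340
Net migration: 0–9 − 40 → 6850; 10–19 − 260 → 12050; 20–29 + 310 → 8438; 30–39 − 90 → 6472; 40–49 − 320 → 5893; 50+ − 60 → 22280
End of period: [6850, 12050, 8438, 6472, 5893, 22280]
[period 3]
Births: 8438 × 0.127 = 1072 ; 6472 × 0.546 = 3534 ; 5893 × 0.136 = 801 → total 5407
10–19: 6850 × 0.974 = 6672
20–29: 12050 × 0.978 = 11785
30–39: 8438 × 0.97 = 8185
40–49: 6472 × 0.941 = 6090
50+: 5893 × 0.968 + 22280 × 0.384 = 5704 + 8556 = 14260
Net migration: 0–9 − 40 → 5367; 10–19 − 260 → 6412; 20–29 + 310 → 12095; 30–39 − 90 → 8095; 40–49 − 320 → 5770; 50+ − 60 → 14200
End of period: [5367, 6412, 12095, 8095, 5770, 14200]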